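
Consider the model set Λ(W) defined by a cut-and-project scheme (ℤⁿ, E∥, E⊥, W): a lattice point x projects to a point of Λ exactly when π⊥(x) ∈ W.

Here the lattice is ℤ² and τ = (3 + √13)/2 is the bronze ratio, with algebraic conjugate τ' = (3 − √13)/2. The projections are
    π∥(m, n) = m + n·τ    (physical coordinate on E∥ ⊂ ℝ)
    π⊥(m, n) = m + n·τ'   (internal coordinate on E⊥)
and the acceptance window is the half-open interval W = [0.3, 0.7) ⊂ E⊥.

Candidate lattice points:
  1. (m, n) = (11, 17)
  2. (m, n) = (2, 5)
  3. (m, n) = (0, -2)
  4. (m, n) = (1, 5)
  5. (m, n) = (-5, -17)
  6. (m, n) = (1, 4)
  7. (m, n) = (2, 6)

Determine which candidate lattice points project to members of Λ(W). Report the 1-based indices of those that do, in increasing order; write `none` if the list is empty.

Numerically τ ≈ 3.302776 and τ' = −1/τ ≈ -0.302776.
candidate 1: (m,n)=(11,17) → π∥ = 11+17·τ ≈ 67.147186, π⊥ = 11+17·τ' ≈ 5.852814 ∉ [0.3, 0.7) ⇒ out
candidate 2: (m,n)=(2,5) → π∥ = 2+5·τ ≈ 18.513878, π⊥ = 2+5·τ' ≈ 0.486122 ∈ [0.3, 0.7) ⇒ IN Λ
candidate 3: (m,n)=(0,-2) → π∥ = 0-2·τ ≈ -6.605551, π⊥ = 0-2·τ' ≈ 0.605551 ∈ [0.3, 0.7) ⇒ IN Λ
candidate 4: (m,n)=(1,5) → π∥ = 1+5·τ ≈ 17.513878, π⊥ = 1+5·τ' ≈ -0.513878 ∉ [0.3, 0.7) ⇒ out
candidate 5: (m,n)=(-5,-17) → π∥ = -5-17·τ ≈ -61.147186, π⊥ = -5-17·τ' ≈ 0.147186 ∉ [0.3, 0.7) ⇒ out
candidate 6: (m,n)=(1,4) → π∥ = 1+4·τ ≈ 14.211103, π⊥ = 1+4·τ' ≈ -0.211103 ∉ [0.3, 0.7) ⇒ out
candidate 7: (m,n)=(2,6) → π∥ = 2+6·τ ≈ 21.816654, π⊥ = 2+6·τ' ≈ 0.183346 ∉ [0.3, 0.7) ⇒ out

2, 3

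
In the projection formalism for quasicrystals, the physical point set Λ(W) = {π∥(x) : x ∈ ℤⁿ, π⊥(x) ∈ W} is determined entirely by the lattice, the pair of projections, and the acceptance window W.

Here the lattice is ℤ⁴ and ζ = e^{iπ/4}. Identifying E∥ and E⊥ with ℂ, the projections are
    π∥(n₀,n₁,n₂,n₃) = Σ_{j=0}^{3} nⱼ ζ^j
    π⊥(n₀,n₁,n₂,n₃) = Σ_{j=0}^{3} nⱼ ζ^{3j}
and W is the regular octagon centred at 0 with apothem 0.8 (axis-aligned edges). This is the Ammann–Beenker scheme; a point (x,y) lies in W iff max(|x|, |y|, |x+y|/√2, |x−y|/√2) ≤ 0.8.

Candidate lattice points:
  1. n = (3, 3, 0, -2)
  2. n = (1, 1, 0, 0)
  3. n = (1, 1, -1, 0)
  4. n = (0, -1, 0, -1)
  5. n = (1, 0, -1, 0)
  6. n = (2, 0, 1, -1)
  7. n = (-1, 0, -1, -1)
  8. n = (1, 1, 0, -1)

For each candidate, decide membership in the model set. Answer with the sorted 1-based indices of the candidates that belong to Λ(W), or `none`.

π⊥(n) = n₀ + n₁ζ³ + n₂ζ⁶ + n₃ζ⁹ where ζ = e^{iπ/4}.
#1 (3, 3, 0, -2): internal (-0.535534, 0.707107); octagon support 0.878680 vs apothem 0.8 → ∉ W
#2 (1, 1, 0, 0): internal (0.292893, 0.707107); octagon support 0.707107 vs apothem 0.8 → ∈ W
#3 (1, 1, -1, 0): internal (0.292893, 1.707107); octagon support 1.707107 vs apothem 0.8 → ∉ W
#4 (0, -1, 0, -1): internal (0.000000, -1.414214); octagon support 1.414214 vs apothem 0.8 → ∉ W
#5 (1, 0, -1, 0): internal (1.000000, 1.000000); octagon support 1.414214 vs apothem 0.8 → ∉ W
#6 (2, 0, 1, -1): internal (1.292893, -1.707107); octagon support 2.121320 vs apothem 0.8 → ∉ W
#7 (-1, 0, -1, -1): internal (-1.707107, 0.292893); octagon support 1.707107 vs apothem 0.8 → ∉ W
#8 (1, 1, 0, -1): internal (-0.414214, 0.000000); octagon support 0.414214 vs apothem 0.8 → ∈ W

2, 8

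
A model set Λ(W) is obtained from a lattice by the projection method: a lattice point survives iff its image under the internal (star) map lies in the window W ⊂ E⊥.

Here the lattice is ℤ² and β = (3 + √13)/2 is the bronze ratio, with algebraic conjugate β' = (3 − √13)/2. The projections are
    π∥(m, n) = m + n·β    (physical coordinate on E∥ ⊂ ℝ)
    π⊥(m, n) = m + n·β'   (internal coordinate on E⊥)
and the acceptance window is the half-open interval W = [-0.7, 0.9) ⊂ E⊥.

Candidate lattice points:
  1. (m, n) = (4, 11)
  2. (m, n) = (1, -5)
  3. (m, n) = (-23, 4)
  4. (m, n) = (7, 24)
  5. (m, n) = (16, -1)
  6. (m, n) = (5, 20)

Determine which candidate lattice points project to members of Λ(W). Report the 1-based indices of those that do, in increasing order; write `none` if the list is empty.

1, 4

β' = (3−√13)/2 ≈ -0.30278.
[1] lift (4,11): star map gives 0.66947; window check -0.7 ≤ 0.66947 < 0.9 is true → IN Λ
[2] lift (1,-5): star map gives 2.51388; window check -0.7 ≤ 2.51388 < 0.9 is false → out
[3] lift (-23,4): star map gives -24.21110; window check -0.7 ≤ -24.21110 < 0.9 is false → out
[4] lift (7,24): star map gives -0.26662; window check -0.7 ≤ -0.26662 < 0.9 is true → IN Λ
[5] lift (16,-1): star map gives 16.30278; window check -0.7 ≤ 16.30278 < 0.9 is false → out
[6] lift (5,20): star map gives -1.05551; window check -0.7 ≤ -1.05551 < 0.9 is false → out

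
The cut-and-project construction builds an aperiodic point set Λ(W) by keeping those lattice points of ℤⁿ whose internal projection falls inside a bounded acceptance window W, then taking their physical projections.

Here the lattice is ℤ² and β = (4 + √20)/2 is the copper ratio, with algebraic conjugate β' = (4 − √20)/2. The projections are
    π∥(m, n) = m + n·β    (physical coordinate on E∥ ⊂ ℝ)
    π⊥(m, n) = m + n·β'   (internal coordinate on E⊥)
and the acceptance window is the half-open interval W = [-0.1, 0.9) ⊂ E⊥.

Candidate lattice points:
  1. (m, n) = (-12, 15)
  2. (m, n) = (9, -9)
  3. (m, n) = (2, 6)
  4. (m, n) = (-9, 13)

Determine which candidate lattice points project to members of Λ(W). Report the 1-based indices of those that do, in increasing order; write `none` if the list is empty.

3

Numerically β ≈ 4.23607 and β' = −1/β ≈ -0.23607.
candidate 1: (m,n)=(-12,15) → π∥ = -12+15·β ≈ 51.54102, π⊥ = -12+15·β' ≈ -15.54102 ∉ [-0.1, 0.9) ⇒ out
candidate 2: (m,n)=(9,-9) → π∥ = 9-9·β ≈ -29.12461, π⊥ = 9-9·β' ≈ 11.12461 ∉ [-0.1, 0.9) ⇒ out
candidate 3: (m,n)=(2,6) → π∥ = 2+6·β ≈ 27.41641, π⊥ = 2+6·β' ≈ 0.58359 ∈ [-0.1, 0.9) ⇒ IN Λ
candidate 4: (m,n)=(-9,13) → π∥ = -9+13·β ≈ 46.06888, π⊥ = -9+13·β' ≈ -12.06888 ∉ [-0.1, 0.9) ⇒ out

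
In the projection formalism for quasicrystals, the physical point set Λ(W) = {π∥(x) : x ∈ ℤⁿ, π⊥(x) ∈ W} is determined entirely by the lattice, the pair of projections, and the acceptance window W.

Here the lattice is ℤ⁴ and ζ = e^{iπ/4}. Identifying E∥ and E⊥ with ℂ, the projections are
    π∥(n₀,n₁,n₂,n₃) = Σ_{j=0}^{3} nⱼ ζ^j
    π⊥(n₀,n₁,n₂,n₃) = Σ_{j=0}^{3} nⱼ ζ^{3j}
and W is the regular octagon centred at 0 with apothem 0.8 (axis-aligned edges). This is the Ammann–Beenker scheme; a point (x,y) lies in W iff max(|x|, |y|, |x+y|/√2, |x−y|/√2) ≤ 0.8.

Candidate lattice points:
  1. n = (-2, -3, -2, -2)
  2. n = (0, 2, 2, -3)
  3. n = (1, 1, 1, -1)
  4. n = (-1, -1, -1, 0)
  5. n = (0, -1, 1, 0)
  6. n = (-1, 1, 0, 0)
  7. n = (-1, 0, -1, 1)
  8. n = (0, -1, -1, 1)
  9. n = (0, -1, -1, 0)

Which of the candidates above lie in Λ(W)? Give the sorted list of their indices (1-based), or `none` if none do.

4, 9

With ζ = e^{iπ/4} the internal vectors are ζ^0,ζ^3,ζ^6,ζ^9.
candidate 1: n = (-2, -3, -2, -2) → π⊥ ≈ (-1.29289, -1.53553); max(|x|,|y|,|x±y|/√2) = 2.00000 > 0.8 ⇒ ∉ W
candidate 2: n = (0, 2, 2, -3) → π⊥ ≈ (-3.53553, -2.70711); max(|x|,|y|,|x±y|/√2) = 4.41421 > 0.8 ⇒ ∉ W
candidate 3: n = (1, 1, 1, -1) → π⊥ ≈ (-0.41421, -1.00000); max(|x|,|y|,|x±y|/√2) = 1.00000 > 0.8 ⇒ ∉ W
candidate 4: n = (-1, -1, -1, 0) → π⊥ ≈ (-0.29289, +0.29289); max(|x|,|y|,|x±y|/√2) = 0.41421 ≤ 0.8 ⇒ ∈ W
candidate 5: n = (0, -1, 1, 0) → π⊥ ≈ (+0.70711, -1.70711); max(|x|,|y|,|x±y|/√2) = 1.70711 > 0.8 ⇒ ∉ W
candidate 6: n = (-1, 1, 0, 0) → π⊥ ≈ (-1.70711, +0.70711); max(|x|,|y|,|x±y|/√2) = 1.70711 > 0.8 ⇒ ∉ W
candidate 7: n = (-1, 0, -1, 1) → π⊥ ≈ (-0.29289, +1.70711); max(|x|,|y|,|x±y|/√2) = 1.70711 > 0.8 ⇒ ∉ W
candidate 8: n = (0, -1, -1, 1) → π⊥ ≈ (+1.41421, +1.00000); max(|x|,|y|,|x±y|/√2) = 1.70711 > 0.8 ⇒ ∉ W
candidate 9: n = (0, -1, -1, 0) → π⊥ ≈ (+0.70711, +0.29289); max(|x|,|y|,|x±y|/√2) = 0.70711 ≤ 0.8 ⇒ ∈ W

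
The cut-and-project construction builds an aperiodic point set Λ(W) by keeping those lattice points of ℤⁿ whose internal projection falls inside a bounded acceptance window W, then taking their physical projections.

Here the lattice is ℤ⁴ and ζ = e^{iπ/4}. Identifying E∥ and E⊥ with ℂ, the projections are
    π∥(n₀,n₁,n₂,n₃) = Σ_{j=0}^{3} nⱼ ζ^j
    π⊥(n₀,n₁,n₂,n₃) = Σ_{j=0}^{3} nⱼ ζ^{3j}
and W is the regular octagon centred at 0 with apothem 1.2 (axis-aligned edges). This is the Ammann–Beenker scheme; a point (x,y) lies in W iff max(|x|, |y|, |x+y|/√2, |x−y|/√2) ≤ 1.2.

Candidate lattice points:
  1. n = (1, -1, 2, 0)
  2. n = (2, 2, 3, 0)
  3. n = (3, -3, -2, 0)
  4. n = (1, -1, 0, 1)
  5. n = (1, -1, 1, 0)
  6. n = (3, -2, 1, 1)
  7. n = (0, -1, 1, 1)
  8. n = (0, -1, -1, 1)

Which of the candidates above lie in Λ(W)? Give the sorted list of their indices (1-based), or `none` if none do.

none

With ζ = e^{iπ/4} the internal vectors are ζ^0,ζ^3,ζ^6,ζ^9.
candidate 1: n = (1, -1, 2, 0) → π⊥ ≈ (+1.7071, -2.7071); max(|x|,|y|,|x±y|/√2) = 3.1213 > 1.2 ⇒ ∉ W
candidate 2: n = (2, 2, 3, 0) → π⊥ ≈ (+0.5858, -1.5858); max(|x|,|y|,|x±y|/√2) = 1.5858 > 1.2 ⇒ ∉ W
candidate 3: n = (3, -3, -2, 0) → π⊥ ≈ (+5.1213, -0.1213); max(|x|,|y|,|x±y|/√2) = 5.1213 > 1.2 ⇒ ∉ W
candidate 4: n = (1, -1, 0, 1) → π⊥ ≈ (+2.4142, +0.0000); max(|x|,|y|,|x±y|/√2) = 2.4142 > 1.2 ⇒ ∉ W
candidate 5: n = (1, -1, 1, 0) → π⊥ ≈ (+1.7071, -1.7071); max(|x|,|y|,|x±y|/√2) = 2.4142 > 1.2 ⇒ ∉ W
candidate 6: n = (3, -2, 1, 1) → π⊥ ≈ (+5.1213, -1.7071); max(|x|,|y|,|x±y|/√2) = 5.1213 > 1.2 ⇒ ∉ W
candidate 7: n = (0, -1, 1, 1) → π⊥ ≈ (+1.4142, -1.0000); max(|x|,|y|,|x±y|/√2) = 1.7071 > 1.2 ⇒ ∉ W
candidate 8: n = (0, -1, -1, 1) → π⊥ ≈ (+1.4142, +1.0000); max(|x|,|y|,|x±y|/√2) = 1.7071 > 1.2 ⇒ ∉ W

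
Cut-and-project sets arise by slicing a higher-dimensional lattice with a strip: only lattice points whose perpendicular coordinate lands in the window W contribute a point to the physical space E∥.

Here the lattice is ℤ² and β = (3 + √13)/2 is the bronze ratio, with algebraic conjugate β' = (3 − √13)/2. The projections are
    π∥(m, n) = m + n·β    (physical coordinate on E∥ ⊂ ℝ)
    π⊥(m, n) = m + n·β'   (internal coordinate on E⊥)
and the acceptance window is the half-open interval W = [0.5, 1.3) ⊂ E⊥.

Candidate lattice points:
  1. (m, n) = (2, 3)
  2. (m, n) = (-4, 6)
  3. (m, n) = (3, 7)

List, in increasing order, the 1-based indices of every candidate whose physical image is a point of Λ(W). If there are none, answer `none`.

β' = (3−√13)/2 ≈ -0.30278.
candidate 1: (m,n)=(2,3) → π∥ = 2+3·β ≈ 11.90833, π⊥ = 2+3·β' ≈ 1.09167 ∈ [0.5, 1.3) ⇒ IN Λ
candidate 2: (m,n)=(-4,6) → π∥ = -4+6·β ≈ 15.81665, π⊥ = -4+6·β' ≈ -5.81665 ∉ [0.5, 1.3) ⇒ out
candidate 3: (m,n)=(3,7) → π∥ = 3+7·β ≈ 26.11943, π⊥ = 3+7·β' ≈ 0.88057 ∈ [0.5, 1.3) ⇒ IN Λ

1, 3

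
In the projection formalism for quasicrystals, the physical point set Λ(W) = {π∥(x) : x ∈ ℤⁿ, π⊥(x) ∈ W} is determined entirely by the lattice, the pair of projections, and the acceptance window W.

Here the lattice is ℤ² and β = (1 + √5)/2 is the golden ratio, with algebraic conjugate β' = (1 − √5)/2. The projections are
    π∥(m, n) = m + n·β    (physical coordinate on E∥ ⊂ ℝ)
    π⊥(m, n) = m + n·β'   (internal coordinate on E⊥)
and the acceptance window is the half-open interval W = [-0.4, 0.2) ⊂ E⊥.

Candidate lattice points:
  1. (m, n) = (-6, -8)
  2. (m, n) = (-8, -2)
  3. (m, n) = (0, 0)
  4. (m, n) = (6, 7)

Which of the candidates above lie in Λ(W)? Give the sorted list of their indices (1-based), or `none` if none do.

3

β' = (1−√5)/2 ≈ -0.618034.
[1] lift (-6,-8): star map gives -1.055728; window check -0.4 ≤ -1.055728 < 0.2 is false → out
[2] lift (-8,-2): star map gives -6.763932; window check -0.4 ≤ -6.763932 < 0.2 is false → out
[3] lift (0,0): star map gives 0.000000; window check -0.4 ≤ 0.000000 < 0.2 is true → IN Λ
[4] lift (6,7): star map gives 1.673762; window check -0.4 ≤ 1.673762 < 0.2 is false → out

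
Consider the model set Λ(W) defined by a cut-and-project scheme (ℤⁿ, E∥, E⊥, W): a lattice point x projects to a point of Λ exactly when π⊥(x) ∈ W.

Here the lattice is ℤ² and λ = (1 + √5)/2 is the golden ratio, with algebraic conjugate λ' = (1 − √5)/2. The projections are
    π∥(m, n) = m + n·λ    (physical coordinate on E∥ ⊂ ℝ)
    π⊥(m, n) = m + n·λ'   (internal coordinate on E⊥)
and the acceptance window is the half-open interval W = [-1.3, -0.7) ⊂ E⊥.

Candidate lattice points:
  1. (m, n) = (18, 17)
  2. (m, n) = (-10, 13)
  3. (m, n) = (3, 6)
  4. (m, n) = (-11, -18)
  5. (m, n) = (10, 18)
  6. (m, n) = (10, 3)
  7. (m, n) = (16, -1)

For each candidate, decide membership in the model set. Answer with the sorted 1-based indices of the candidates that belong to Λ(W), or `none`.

3, 5

λ' = (1−√5)/2 ≈ -0.61803.
candidate 1: (m,n)=(18,17) → π∥ = 18+17·λ ≈ 45.50658, π⊥ = 18+17·λ' ≈ 7.49342 ∉ [-1.3, -0.7) ⇒ out
candidate 2: (m,n)=(-10,13) → π∥ = -10+13·λ ≈ 11.03444, π⊥ = -10+13·λ' ≈ -18.03444 ∉ [-1.3, -0.7) ⇒ out
candidate 3: (m,n)=(3,6) → π∥ = 3+6·λ ≈ 12.70820, π⊥ = 3+6·λ' ≈ -0.70820 ∈ [-1.3, -0.7) ⇒ IN Λ
candidate 4: (m,n)=(-11,-18) → π∥ = -11-18·λ ≈ -40.12461, π⊥ = -11-18·λ' ≈ 0.12461 ∉ [-1.3, -0.7) ⇒ out
candidate 5: (m,n)=(10,18) → π∥ = 10+18·λ ≈ 39.12461, π⊥ = 10+18·λ' ≈ -1.12461 ∈ [-1.3, -0.7) ⇒ IN Λ
candidate 6: (m,n)=(10,3) → π∥ = 10+3·λ ≈ 14.85410, π⊥ = 10+3·λ' ≈ 8.14590 ∉ [-1.3, -0.7) ⇒ out
candidate 7: (m,n)=(16,-1) → π∥ = 16-1·λ ≈ 14.38197, π⊥ = 16-1·λ' ≈ 16.61803 ∉ [-1.3, -0.7) ⇒ out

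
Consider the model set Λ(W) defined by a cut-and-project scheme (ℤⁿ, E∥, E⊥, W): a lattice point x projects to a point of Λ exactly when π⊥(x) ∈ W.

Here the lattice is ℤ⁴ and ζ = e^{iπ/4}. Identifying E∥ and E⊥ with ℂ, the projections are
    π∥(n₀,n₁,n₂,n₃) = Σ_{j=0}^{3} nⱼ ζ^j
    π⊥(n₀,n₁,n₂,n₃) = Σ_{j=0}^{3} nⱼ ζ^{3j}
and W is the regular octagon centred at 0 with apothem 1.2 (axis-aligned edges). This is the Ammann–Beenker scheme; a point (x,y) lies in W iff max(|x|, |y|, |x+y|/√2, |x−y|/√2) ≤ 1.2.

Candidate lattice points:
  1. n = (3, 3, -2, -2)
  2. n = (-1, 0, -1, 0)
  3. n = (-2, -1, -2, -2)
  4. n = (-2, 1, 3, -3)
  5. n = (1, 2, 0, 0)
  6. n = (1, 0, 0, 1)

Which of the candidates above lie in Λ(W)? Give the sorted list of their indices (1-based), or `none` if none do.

With ζ = e^{iπ/4} the internal vectors are ζ^0,ζ^3,ζ^6,ζ^9.
candidate 1: n = (3, 3, -2, -2) → π⊥ ≈ (-0.5355, +2.7071); max(|x|,|y|,|x±y|/√2) = 2.7071 > 1.2 ⇒ ∉ W
candidate 2: n = (-1, 0, -1, 0) → π⊥ ≈ (-1.0000, +1.0000); max(|x|,|y|,|x±y|/√2) = 1.4142 > 1.2 ⇒ ∉ W
candidate 3: n = (-2, -1, -2, -2) → π⊥ ≈ (-2.7071, -0.1213); max(|x|,|y|,|x±y|/√2) = 2.7071 > 1.2 ⇒ ∉ W
candidate 4: n = (-2, 1, 3, -3) → π⊥ ≈ (-4.8284, -4.4142); max(|x|,|y|,|x±y|/√2) = 6.5355 > 1.2 ⇒ ∉ W
candidate 5: n = (1, 2, 0, 0) → π⊥ ≈ (-0.4142, +1.4142); max(|x|,|y|,|x±y|/√2) = 1.4142 > 1.2 ⇒ ∉ W
candidate 6: n = (1, 0, 0, 1) → π⊥ ≈ (+1.7071, +0.7071); max(|x|,|y|,|x±y|/√2) = 1.7071 > 1.2 ⇒ ∉ W

none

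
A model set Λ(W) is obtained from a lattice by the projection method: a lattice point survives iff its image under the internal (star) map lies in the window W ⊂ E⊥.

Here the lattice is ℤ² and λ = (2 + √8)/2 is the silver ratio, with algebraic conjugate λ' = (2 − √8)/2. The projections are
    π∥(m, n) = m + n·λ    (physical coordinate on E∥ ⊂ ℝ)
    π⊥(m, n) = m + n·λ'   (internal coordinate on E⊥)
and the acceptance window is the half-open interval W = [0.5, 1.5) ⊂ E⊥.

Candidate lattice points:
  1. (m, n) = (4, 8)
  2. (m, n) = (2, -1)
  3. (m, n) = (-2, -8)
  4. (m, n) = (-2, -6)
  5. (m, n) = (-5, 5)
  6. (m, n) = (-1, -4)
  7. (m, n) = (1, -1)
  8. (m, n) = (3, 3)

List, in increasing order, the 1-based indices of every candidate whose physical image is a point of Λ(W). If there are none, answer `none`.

1, 3, 6, 7

Compute λ' = (2−√8)/2 = -0.4142, so π⊥(m,n) = m -0.4142·n.
candidate 1: (m,n)=(4,8) → π∥ = 4+8·λ ≈ 23.3137, π⊥ = 4+8·λ' ≈ 0.6863 ∈ [0.5, 1.5) ⇒ IN Λ
candidate 2: (m,n)=(2,-1) → π∥ = 2-1·λ ≈ -0.4142, π⊥ = 2-1·λ' ≈ 2.4142 ∉ [0.5, 1.5) ⇒ out
candidate 3: (m,n)=(-2,-8) → π∥ = -2-8·λ ≈ -21.3137, π⊥ = -2-8·λ' ≈ 1.3137 ∈ [0.5, 1.5) ⇒ IN Λ
candidate 4: (m,n)=(-2,-6) → π∥ = -2-6·λ ≈ -16.4853, π⊥ = -2-6·λ' ≈ 0.4853 ∉ [0.5, 1.5) ⇒ out
candidate 5: (m,n)=(-5,5) → π∥ = -5+5·λ ≈ 7.0711, π⊥ = -5+5·λ' ≈ -7.0711 ∉ [0.5, 1.5) ⇒ out
candidate 6: (m,n)=(-1,-4) → π∥ = -1-4·λ ≈ -10.6569, π⊥ = -1-4·λ' ≈ 0.6569 ∈ [0.5, 1.5) ⇒ IN Λ
candidate 7: (m,n)=(1,-1) → π∥ = 1-1·λ ≈ -1.4142, π⊥ = 1-1·λ' ≈ 1.4142 ∈ [0.5, 1.5) ⇒ IN Λ
candidate 8: (m,n)=(3,3) → π∥ = 3+3·λ ≈ 10.2426, π⊥ = 3+3·λ' ≈ 1.7574 ∉ [0.5, 1.5) ⇒ out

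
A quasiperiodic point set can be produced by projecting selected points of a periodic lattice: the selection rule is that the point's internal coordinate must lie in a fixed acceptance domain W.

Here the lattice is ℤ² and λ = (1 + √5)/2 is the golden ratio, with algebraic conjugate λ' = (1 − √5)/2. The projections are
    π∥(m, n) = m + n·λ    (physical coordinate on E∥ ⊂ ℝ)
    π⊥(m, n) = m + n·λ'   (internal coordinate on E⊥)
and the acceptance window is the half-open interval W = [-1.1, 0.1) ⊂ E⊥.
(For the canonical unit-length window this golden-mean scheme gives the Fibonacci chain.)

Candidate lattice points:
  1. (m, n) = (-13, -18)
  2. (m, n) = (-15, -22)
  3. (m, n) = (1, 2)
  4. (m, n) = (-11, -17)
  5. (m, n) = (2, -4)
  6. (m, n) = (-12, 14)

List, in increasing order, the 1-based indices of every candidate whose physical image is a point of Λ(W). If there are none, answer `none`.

Compute λ' = (1−√5)/2 = -0.6180, so π⊥(m,n) = m -0.6180·n.
candidate 1: (m,n)=(-13,-18) → π∥ = -13-18·λ ≈ -42.1246, π⊥ = -13-18·λ' ≈ -1.8754 ∉ [-1.1, 0.1) ⇒ out
candidate 2: (m,n)=(-15,-22) → π∥ = -15-22·λ ≈ -50.5967, π⊥ = -15-22·λ' ≈ -1.4033 ∉ [-1.1, 0.1) ⇒ out
candidate 3: (m,n)=(1,2) → π∥ = 1+2·λ ≈ 4.2361, π⊥ = 1+2·λ' ≈ -0.2361 ∈ [-1.1, 0.1) ⇒ IN Λ
candidate 4: (m,n)=(-11,-17) → π∥ = -11-17·λ ≈ -38.5066, π⊥ = -11-17·λ' ≈ -0.4934 ∈ [-1.1, 0.1) ⇒ IN Λ
candidate 5: (m,n)=(2,-4) → π∥ = 2-4·λ ≈ -4.4721, π⊥ = 2-4·λ' ≈ 4.4721 ∉ [-1.1, 0.1) ⇒ out
candidate 6: (m,n)=(-12,14) → π∥ = -12+14·λ ≈ 10.6525, π⊥ = -12+14·λ' ≈ -20.6525 ∉ [-1.1, 0.1) ⇒ out

3, 4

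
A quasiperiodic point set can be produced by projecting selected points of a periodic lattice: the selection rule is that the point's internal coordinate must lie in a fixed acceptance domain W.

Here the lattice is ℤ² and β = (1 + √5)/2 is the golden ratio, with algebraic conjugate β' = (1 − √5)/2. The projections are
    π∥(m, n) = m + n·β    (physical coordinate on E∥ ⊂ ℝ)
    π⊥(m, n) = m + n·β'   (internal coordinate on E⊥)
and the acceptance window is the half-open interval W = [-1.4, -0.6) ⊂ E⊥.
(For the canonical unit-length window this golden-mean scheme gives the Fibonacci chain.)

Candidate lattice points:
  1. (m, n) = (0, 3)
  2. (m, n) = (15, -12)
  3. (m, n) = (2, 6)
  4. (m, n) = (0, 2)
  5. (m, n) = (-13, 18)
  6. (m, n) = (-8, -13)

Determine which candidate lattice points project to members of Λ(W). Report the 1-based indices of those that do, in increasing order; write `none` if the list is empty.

4

Compute β' = (1−√5)/2 = -0.61803, so π⊥(m,n) = m -0.61803·n.
#1 (0,3): internal coord 0 + (3)·β' = -1.85410; -1.85410 ∉ [-1.4, -0.6) → out
#2 (15,-12): internal coord 15 + (-12)·β' = +22.41641; +22.41641 ∉ [-1.4, -0.6) → out
#3 (2,6): internal coord 2 + (6)·β' = -1.70820; -1.70820 ∉ [-1.4, -0.6) → out
#4 (0,2): internal coord 0 + (2)·β' = -1.23607; -1.23607 ∈ [-1.4, -0.6) → IN Λ
#5 (-13,18): internal coord -13 + (18)·β' = -24.12461; -24.12461 ∉ [-1.4, -0.6) → out
#6 (-8,-13): internal coord -8 + (-13)·β' = +0.03444; +0.03444 ∉ [-1.4, -0.6) → out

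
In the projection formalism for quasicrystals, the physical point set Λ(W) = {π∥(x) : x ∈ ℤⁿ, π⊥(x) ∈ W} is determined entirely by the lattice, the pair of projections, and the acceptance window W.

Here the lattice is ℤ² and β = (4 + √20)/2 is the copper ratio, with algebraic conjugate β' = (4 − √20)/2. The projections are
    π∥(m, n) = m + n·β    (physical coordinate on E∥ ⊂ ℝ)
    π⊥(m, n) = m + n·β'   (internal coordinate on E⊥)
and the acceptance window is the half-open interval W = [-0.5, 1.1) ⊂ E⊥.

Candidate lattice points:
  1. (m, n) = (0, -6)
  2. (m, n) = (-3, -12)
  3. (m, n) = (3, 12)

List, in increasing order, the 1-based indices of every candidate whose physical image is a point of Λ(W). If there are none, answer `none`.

β' = (4−√20)/2 ≈ -0.236068.
candidate 1: (m,n)=(0,-6) → π∥ = 0-6·β ≈ -25.416408, π⊥ = 0-6·β' ≈ 1.416408 ∉ [-0.5, 1.1) ⇒ out
candidate 2: (m,n)=(-3,-12) → π∥ = -3-12·β ≈ -53.832816, π⊥ = -3-12·β' ≈ -0.167184 ∈ [-0.5, 1.1) ⇒ IN Λ
candidate 3: (m,n)=(3,12) → π∥ = 3+12·β ≈ 53.832816, π⊥ = 3+12·β' ≈ 0.167184 ∈ [-0.5, 1.1) ⇒ IN Λ

2, 3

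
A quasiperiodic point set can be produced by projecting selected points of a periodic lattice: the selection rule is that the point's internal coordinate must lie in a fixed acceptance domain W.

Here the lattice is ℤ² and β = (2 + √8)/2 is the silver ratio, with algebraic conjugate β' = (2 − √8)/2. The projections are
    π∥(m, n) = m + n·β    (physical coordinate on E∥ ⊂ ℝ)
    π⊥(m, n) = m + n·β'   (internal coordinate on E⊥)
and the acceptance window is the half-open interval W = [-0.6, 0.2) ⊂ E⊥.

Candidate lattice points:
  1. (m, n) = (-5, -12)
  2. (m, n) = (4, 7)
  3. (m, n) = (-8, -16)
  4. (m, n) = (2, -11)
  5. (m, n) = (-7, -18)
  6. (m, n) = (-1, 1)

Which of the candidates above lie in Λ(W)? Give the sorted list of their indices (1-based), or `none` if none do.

1

Numerically β ≈ 2.4142 and β' = −1/β ≈ -0.4142.
candidate 1: (m,n)=(-5,-12) → π∥ = -5-12·β ≈ -33.9706, π⊥ = -5-12·β' ≈ -0.0294 ∈ [-0.6, 0.2) ⇒ IN Λ
candidate 2: (m,n)=(4,7) → π∥ = 4+7·β ≈ 20.8995, π⊥ = 4+7·β' ≈ 1.1005 ∉ [-0.6, 0.2) ⇒ out
candidate 3: (m,n)=(-8,-16) → π∥ = -8-16·β ≈ -46.6274, π⊥ = -8-16·β' ≈ -1.3726 ∉ [-0.6, 0.2) ⇒ out
candidate 4: (m,n)=(2,-11) → π∥ = 2-11·β ≈ -24.5563, π⊥ = 2-11·β' ≈ 6.5563 ∉ [-0.6, 0.2) ⇒ out
candidate 5: (m,n)=(-7,-18) → π∥ = -7-18·β ≈ -50.4558, π⊥ = -7-18·β' ≈ 0.4558 ∉ [-0.6, 0.2) ⇒ out
candidate 6: (m,n)=(-1,1) → π∥ = -1+1·β ≈ 1.4142, π⊥ = -1+1·β' ≈ -1.4142 ∉ [-0.6, 0.2) ⇒ out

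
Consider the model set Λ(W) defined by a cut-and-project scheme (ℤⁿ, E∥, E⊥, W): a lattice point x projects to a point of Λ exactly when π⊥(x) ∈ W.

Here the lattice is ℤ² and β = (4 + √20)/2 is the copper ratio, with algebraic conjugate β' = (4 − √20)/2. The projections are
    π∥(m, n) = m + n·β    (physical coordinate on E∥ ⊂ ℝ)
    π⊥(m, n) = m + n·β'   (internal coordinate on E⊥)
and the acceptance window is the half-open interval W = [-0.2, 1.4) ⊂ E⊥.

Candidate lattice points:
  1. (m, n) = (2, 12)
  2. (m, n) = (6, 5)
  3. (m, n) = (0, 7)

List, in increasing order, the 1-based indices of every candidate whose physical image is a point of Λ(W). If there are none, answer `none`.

none

Numerically β ≈ 4.23607 and β' = −1/β ≈ -0.23607.
#1 (2,12): internal coord 2 + (12)·β' = -0.83282; -0.83282 ∉ [-0.2, 1.4) → out
#2 (6,5): internal coord 6 + (5)·β' = +4.81966; +4.81966 ∉ [-0.2, 1.4) → out
#3 (0,7): internal coord 0 + (7)·β' = -1.65248; -1.65248 ∉ [-0.2, 1.4) → out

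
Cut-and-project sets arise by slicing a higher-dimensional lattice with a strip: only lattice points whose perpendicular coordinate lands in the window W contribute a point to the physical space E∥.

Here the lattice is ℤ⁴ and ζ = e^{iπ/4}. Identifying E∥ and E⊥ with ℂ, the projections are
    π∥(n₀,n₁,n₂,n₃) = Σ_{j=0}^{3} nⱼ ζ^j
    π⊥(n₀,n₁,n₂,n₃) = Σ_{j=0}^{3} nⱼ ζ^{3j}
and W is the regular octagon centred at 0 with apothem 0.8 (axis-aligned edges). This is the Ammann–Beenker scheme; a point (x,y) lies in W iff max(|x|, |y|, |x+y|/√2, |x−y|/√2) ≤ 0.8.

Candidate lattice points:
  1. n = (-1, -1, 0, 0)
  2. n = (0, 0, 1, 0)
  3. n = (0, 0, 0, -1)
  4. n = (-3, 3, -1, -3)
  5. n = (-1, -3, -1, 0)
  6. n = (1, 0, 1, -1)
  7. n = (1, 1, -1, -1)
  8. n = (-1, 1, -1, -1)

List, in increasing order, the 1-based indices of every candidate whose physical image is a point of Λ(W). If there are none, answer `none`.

1

Internal map: ζ^{3j} for j=0..3 gives (1,0), (−√2/2,√2/2), (0,−1), (√2/2,√2/2).
candidate 1: n = (-1, -1, 0, 0) → π⊥ ≈ (-0.2929, -0.7071); max(|x|,|y|,|x±y|/√2) = 0.7071 ≤ 0.8 ⇒ ∈ W
candidate 2: n = (0, 0, 1, 0) → π⊥ ≈ (+0.0000, -1.0000); max(|x|,|y|,|x±y|/√2) = 1.0000 > 0.8 ⇒ ∉ W
candidate 3: n = (0, 0, 0, -1) → π⊥ ≈ (-0.7071, -0.7071); max(|x|,|y|,|x±y|/√2) = 1.0000 > 0.8 ⇒ ∉ W
candidate 4: n = (-3, 3, -1, -3) → π⊥ ≈ (-7.2426, +1.0000); max(|x|,|y|,|x±y|/√2) = 7.2426 > 0.8 ⇒ ∉ W
candidate 5: n = (-1, -3, -1, 0) → π⊥ ≈ (+1.1213, -1.1213); max(|x|,|y|,|x±y|/√2) = 1.5858 > 0.8 ⇒ ∉ W
candidate 6: n = (1, 0, 1, -1) → π⊥ ≈ (+0.2929, -1.7071); max(|x|,|y|,|x±y|/√2) = 1.7071 > 0.8 ⇒ ∉ W
candidate 7: n = (1, 1, -1, -1) → π⊥ ≈ (-0.4142, +1.0000); max(|x|,|y|,|x±y|/√2) = 1.0000 > 0.8 ⇒ ∉ W
candidate 8: n = (-1, 1, -1, -1) → π⊥ ≈ (-2.4142, +1.0000); max(|x|,|y|,|x±y|/√2) = 2.4142 > 0.8 ⇒ ∉ W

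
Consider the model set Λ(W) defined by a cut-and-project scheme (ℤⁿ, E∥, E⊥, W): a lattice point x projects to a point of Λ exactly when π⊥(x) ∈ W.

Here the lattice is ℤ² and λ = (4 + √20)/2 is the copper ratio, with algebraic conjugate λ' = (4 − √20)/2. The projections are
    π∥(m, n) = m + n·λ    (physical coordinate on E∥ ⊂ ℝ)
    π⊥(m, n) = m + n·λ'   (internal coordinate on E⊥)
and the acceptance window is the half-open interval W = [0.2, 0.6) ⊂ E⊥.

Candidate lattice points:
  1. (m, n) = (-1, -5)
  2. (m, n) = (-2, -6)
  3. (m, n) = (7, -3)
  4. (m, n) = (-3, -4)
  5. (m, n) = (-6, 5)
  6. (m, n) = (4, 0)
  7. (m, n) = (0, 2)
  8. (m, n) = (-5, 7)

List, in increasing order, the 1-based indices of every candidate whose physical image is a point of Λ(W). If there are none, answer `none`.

λ' = (4−√20)/2 ≈ -0.23607.
[1] lift (-1,-5): star map gives 0.18034; window check 0.2 ≤ 0.18034 < 0.6 is false → out
[2] lift (-2,-6): star map gives -0.58359; window check 0.2 ≤ -0.58359 < 0.6 is false → out
[3] lift (7,-3): star map gives 7.70820; window check 0.2 ≤ 7.70820 < 0.6 is false → out
[4] lift (-3,-4): star map gives -2.05573; window check 0.2 ≤ -2.05573 < 0.6 is false → out
[5] lift (-6,5): star map gives -7.18034; window check 0.2 ≤ -7.18034 < 0.6 is false → out
[6] lift (4,0): star map gives 4.00000; window check 0.2 ≤ 4.00000 < 0.6 is false → out
[7] lift (0,2): star map gives -0.47214; window check 0.2 ≤ -0.47214 < 0.6 is false → out
[8] lift (-5,7): star map gives -6.65248; window check 0.2 ≤ -6.65248 < 0.6 is false → out

none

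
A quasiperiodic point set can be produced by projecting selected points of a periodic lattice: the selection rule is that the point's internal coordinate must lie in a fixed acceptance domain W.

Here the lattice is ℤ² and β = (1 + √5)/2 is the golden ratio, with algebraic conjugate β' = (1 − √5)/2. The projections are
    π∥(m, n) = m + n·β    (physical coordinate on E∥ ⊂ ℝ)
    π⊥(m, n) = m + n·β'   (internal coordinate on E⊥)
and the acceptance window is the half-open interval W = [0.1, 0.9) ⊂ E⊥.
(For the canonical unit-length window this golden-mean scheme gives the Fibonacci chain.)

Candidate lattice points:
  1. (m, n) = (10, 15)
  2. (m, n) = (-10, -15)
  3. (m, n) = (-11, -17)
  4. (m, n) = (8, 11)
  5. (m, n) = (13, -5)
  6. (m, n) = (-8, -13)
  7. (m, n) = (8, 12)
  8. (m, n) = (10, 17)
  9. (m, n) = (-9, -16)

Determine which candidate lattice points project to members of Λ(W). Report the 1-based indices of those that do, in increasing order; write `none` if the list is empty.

1, 7, 9

Numerically β ≈ 1.6180 and β' = −1/β ≈ -0.6180.
candidate 1: (m,n)=(10,15) → π∥ = 10+15·β ≈ 34.2705, π⊥ = 10+15·β' ≈ 0.7295 ∈ [0.1, 0.9) ⇒ IN Λ
candidate 2: (m,n)=(-10,-15) → π∥ = -10-15·β ≈ -34.2705, π⊥ = -10-15·β' ≈ -0.7295 ∉ [0.1, 0.9) ⇒ out
candidate 3: (m,n)=(-11,-17) → π∥ = -11-17·β ≈ -38.5066, π⊥ = -11-17·β' ≈ -0.4934 ∉ [0.1, 0.9) ⇒ out
candidate 4: (m,n)=(8,11) → π∥ = 8+11·β ≈ 25.7984, π⊥ = 8+11·β' ≈ 1.2016 ∉ [0.1, 0.9) ⇒ out
candidate 5: (m,n)=(13,-5) → π∥ = 13-5·β ≈ 4.9098, π⊥ = 13-5·β' ≈ 16.0902 ∉ [0.1, 0.9) ⇒ out
candidate 6: (m,n)=(-8,-13) → π∥ = -8-13·β ≈ -29.0344, π⊥ = -8-13·β' ≈ 0.0344 ∉ [0.1, 0.9) ⇒ out
candidate 7: (m,n)=(8,12) → π∥ = 8+12·β ≈ 27.4164, π⊥ = 8+12·β' ≈ 0.5836 ∈ [0.1, 0.9) ⇒ IN Λ
candidate 8: (m,n)=(10,17) → π∥ = 10+17·β ≈ 37.5066, π⊥ = 10+17·β' ≈ -0.5066 ∉ [0.1, 0.9) ⇒ out
candidate 9: (m,n)=(-9,-16) → π∥ = -9-16·β ≈ -34.8885, π⊥ = -9-16·β' ≈ 0.8885 ∈ [0.1, 0.9) ⇒ IN Λ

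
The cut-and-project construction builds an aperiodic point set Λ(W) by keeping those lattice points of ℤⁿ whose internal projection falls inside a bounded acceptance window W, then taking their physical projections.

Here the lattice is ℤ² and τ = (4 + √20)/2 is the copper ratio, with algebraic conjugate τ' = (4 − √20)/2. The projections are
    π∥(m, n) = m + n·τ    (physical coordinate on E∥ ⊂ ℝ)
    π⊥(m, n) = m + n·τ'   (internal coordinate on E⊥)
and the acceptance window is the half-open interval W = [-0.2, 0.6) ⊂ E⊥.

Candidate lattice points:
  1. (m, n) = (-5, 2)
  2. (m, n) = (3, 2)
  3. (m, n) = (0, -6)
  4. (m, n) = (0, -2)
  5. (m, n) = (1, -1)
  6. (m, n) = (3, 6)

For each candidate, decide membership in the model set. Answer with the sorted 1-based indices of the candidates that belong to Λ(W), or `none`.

τ' = (4−√20)/2 ≈ -0.2361.
[1] lift (-5,2): star map gives -5.4721; window check -0.2 ≤ -5.4721 < 0.6 is false → out
[2] lift (3,2): star map gives 2.5279; window check -0.2 ≤ 2.5279 < 0.6 is false → out
[3] lift (0,-6): star map gives 1.4164; window check -0.2 ≤ 1.4164 < 0.6 is false → out
[4] lift (0,-2): star map gives 0.4721; window check -0.2 ≤ 0.4721 < 0.6 is true → IN Λ
[5] lift (1,-1): star map gives 1.2361; window check -0.2 ≤ 1.2361 < 0.6 is false → out
[6] lift (3,6): star map gives 1.5836; window check -0.2 ≤ 1.5836 < 0.6 is false → out

4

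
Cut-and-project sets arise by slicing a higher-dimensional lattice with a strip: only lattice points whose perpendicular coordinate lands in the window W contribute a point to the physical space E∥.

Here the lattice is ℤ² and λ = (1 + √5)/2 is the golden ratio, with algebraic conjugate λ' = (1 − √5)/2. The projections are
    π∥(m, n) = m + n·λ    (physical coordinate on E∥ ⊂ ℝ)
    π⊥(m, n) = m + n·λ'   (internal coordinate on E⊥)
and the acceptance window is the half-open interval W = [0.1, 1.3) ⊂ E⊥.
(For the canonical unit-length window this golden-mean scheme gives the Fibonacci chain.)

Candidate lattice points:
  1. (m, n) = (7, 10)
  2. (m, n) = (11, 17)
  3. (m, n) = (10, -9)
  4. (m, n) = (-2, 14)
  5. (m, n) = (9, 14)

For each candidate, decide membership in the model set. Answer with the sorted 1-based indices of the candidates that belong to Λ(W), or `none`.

1, 2, 5

λ' = (1−√5)/2 ≈ -0.618034.
#1 (7,10): internal coord 7 + (10)·λ' = +0.819660; +0.819660 ∈ [0.1, 1.3) → IN Λ
#2 (11,17): internal coord 11 + (17)·λ' = +0.493422; +0.493422 ∈ [0.1, 1.3) → IN Λ
#3 (10,-9): internal coord 10 + (-9)·λ' = +15.562306; +15.562306 ∉ [0.1, 1.3) → out
#4 (-2,14): internal coord -2 + (14)·λ' = -10.652476; -10.652476 ∉ [0.1, 1.3) → out
#5 (9,14): internal coord 9 + (14)·λ' = +0.347524; +0.347524 ∈ [0.1, 1.3) → IN Λ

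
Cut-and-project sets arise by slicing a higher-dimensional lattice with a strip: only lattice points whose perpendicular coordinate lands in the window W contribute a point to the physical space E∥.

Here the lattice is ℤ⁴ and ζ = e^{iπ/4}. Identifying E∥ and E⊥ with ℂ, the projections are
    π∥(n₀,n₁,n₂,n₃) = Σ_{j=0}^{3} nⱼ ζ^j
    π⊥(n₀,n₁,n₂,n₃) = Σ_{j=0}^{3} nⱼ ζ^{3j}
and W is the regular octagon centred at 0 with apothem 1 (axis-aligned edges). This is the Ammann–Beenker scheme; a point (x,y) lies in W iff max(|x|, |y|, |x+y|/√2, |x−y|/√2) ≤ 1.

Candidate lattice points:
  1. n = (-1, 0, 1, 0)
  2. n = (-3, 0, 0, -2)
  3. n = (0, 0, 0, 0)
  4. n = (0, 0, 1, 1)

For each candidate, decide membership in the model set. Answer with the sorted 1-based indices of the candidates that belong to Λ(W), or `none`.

3, 4

With ζ = e^{iπ/4} the internal vectors are ζ^0,ζ^3,ζ^6,ζ^9.
candidate 1: n = (-1, 0, 1, 0) → π⊥ ≈ (-1.00000, -1.00000); max(|x|,|y|,|x±y|/√2) = 1.41421 > 1 ⇒ ∉ W
candidate 2: n = (-3, 0, 0, -2) → π⊥ ≈ (-4.41421, -1.41421); max(|x|,|y|,|x±y|/√2) = 4.41421 > 1 ⇒ ∉ W
candidate 3: n = (0, 0, 0, 0) → π⊥ ≈ (+0.00000, +0.00000); max(|x|,|y|,|x±y|/√2) = 0.00000 ≤ 1 ⇒ ∈ W
candidate 4: n = (0, 0, 1, 1) → π⊥ ≈ (+0.70711, -0.29289); max(|x|,|y|,|x±y|/√2) = 0.70711 ≤ 1 ⇒ ∈ W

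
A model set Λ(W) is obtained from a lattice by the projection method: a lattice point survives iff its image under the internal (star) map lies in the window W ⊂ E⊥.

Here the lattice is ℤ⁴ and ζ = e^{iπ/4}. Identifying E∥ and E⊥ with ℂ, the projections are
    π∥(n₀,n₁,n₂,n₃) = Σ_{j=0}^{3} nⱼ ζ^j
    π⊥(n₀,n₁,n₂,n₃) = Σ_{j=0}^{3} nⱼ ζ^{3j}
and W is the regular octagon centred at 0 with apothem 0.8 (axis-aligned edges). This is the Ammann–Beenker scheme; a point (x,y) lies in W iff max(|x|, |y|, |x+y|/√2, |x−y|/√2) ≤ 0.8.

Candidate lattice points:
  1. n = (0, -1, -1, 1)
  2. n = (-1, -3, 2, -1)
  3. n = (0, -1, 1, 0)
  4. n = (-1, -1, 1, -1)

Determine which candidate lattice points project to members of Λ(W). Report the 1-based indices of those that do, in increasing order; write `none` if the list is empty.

none

Internal map: ζ^{3j} for j=0..3 gives (1,0), (−√2/2,√2/2), (0,−1), (√2/2,√2/2).
candidate 1: n = (0, -1, -1, 1) → π⊥ ≈ (+1.41421, +1.00000); max(|x|,|y|,|x±y|/√2) = 1.70711 > 0.8 ⇒ ∉ W
candidate 2: n = (-1, -3, 2, -1) → π⊥ ≈ (+0.41421, -4.82843); max(|x|,|y|,|x±y|/√2) = 4.82843 > 0.8 ⇒ ∉ W
candidate 3: n = (0, -1, 1, 0) → π⊥ ≈ (+0.70711, -1.70711); max(|x|,|y|,|x±y|/√2) = 1.70711 > 0.8 ⇒ ∉ W
candidate 4: n = (-1, -1, 1, -1) → π⊥ ≈ (-1.00000, -2.41421); max(|x|,|y|,|x±y|/√2) = 2.41421 > 0.8 ⇒ ∉ W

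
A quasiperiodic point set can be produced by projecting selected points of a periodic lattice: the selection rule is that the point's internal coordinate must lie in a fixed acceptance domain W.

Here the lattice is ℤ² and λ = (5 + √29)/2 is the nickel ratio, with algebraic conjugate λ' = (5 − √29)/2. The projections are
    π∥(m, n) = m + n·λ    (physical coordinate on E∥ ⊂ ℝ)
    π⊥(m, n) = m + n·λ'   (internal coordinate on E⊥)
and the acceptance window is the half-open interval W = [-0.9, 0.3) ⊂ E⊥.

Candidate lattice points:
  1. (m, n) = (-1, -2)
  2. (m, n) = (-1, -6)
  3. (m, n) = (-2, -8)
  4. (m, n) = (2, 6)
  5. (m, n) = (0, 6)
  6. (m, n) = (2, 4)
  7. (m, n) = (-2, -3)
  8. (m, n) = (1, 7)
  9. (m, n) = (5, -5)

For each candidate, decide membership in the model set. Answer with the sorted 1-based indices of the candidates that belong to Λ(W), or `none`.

Compute λ' = (5−√29)/2 = -0.19258, so π⊥(m,n) = m -0.19258·n.
candidate 1: (m,n)=(-1,-2) → π∥ = -1-2·λ ≈ -11.38516, π⊥ = -1-2·λ' ≈ -0.61484 ∈ [-0.9, 0.3) ⇒ IN Λ
candidate 2: (m,n)=(-1,-6) → π∥ = -1-6·λ ≈ -32.15549, π⊥ = -1-6·λ' ≈ 0.15549 ∈ [-0.9, 0.3) ⇒ IN Λ
candidate 3: (m,n)=(-2,-8) → π∥ = -2-8·λ ≈ -43.54066, π⊥ = -2-8·λ' ≈ -0.45934 ∈ [-0.9, 0.3) ⇒ IN Λ
candidate 4: (m,n)=(2,6) → π∥ = 2+6·λ ≈ 33.15549, π⊥ = 2+6·λ' ≈ 0.84451 ∉ [-0.9, 0.3) ⇒ out
candidate 5: (m,n)=(0,6) → π∥ = 0+6·λ ≈ 31.15549, π⊥ = 0+6·λ' ≈ -1.15549 ∉ [-0.9, 0.3) ⇒ out
candidate 6: (m,n)=(2,4) → π∥ = 2+4·λ ≈ 22.77033, π⊥ = 2+4·λ' ≈ 1.22967 ∉ [-0.9, 0.3) ⇒ out
candidate 7: (m,n)=(-2,-3) → π∥ = -2-3·λ ≈ -17.57775, π⊥ = -2-3·λ' ≈ -1.42225 ∉ [-0.9, 0.3) ⇒ out
candidate 8: (m,n)=(1,7) → π∥ = 1+7·λ ≈ 37.34808, π⊥ = 1+7·λ' ≈ -0.34808 ∈ [-0.9, 0.3) ⇒ IN Λ
candidate 9: (m,n)=(5,-5) → π∥ = 5-5·λ ≈ -20.96291, π⊥ = 5-5·λ' ≈ 5.96291 ∉ [-0.9, 0.3) ⇒ out

1, 2, 3, 8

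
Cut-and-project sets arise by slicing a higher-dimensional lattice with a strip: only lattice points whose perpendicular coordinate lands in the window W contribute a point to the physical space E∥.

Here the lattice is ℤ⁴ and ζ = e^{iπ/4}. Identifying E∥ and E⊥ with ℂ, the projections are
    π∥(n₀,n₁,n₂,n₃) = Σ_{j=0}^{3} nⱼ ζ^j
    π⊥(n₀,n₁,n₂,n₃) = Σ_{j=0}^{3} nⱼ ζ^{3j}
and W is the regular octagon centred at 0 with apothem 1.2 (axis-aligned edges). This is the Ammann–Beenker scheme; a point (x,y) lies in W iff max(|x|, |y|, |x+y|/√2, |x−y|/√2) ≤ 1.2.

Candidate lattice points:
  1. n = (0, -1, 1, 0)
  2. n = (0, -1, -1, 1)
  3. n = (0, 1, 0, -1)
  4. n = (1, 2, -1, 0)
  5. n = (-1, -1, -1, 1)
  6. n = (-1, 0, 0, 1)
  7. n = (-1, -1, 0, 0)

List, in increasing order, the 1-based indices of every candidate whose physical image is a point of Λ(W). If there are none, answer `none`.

5, 6, 7

Internal map: ζ^{3j} for j=0..3 gives (1,0), (−√2/2,√2/2), (0,−1), (√2/2,√2/2).
#1 (0, -1, 1, 0): internal (0.7071, -1.7071); octagon support 1.7071 vs apothem 1.2 → ∉ W
#2 (0, -1, -1, 1): internal (1.4142, 1.0000); octagon support 1.7071 vs apothem 1.2 → ∉ W
#3 (0, 1, 0, -1): internal (-1.4142, 0.0000); octagon support 1.4142 vs apothem 1.2 → ∉ W
#4 (1, 2, -1, 0): internal (-0.4142, 2.4142); octagon support 2.4142 vs apothem 1.2 → ∉ W
#5 (-1, -1, -1, 1): internal (0.4142, 1.0000); octagon support 1.0000 vs apothem 1.2 → ∈ W
#6 (-1, 0, 0, 1): internal (-0.2929, 0.7071); octagon support 0.7071 vs apothem 1.2 → ∈ W
#7 (-1, -1, 0, 0): internal (-0.2929, -0.7071); octagon support 0.7071 vs apothem 1.2 → ∈ W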